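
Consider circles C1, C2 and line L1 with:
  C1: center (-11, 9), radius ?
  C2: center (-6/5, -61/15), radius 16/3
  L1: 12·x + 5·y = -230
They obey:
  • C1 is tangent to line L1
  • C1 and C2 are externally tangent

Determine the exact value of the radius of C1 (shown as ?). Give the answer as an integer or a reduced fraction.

1. [C1‖L1]  r_C1² − 121 = 0  ⇒  r_C1 = 11 (r>0 drops 1)
2. [ext C1·C2]  r_C1² + (32/3)r_C1 − 715/3 = 0  ⇒  r_C1 = 11 (r>0 drops 1)

11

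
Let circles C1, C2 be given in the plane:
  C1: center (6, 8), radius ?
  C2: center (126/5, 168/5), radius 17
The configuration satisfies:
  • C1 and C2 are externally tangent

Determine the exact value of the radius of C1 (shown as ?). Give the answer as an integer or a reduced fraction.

15

1. [ext C1·C2]  r_C1² + 34r_C1 − 735 = 0  ⇒  r_C1 = 15 (r>0 drops 1)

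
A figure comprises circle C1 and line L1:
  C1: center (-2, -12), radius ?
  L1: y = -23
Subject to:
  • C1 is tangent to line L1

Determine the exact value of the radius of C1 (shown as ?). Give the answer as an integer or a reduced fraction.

11

1. [C1‖L1]  r_C1² − 121 = 0  ⇒  r_C1 = 11 (r>0 drops 1)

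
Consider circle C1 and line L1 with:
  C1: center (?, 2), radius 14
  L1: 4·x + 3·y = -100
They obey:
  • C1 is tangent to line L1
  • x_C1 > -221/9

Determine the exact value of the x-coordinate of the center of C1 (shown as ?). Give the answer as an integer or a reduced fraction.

1. [C1‖L1]  x_C1² + 53x_C1 + 396 = 0  ⇒  x_C1 = -44 or -9
2. given x_C1 > -221/9: keep -9

-9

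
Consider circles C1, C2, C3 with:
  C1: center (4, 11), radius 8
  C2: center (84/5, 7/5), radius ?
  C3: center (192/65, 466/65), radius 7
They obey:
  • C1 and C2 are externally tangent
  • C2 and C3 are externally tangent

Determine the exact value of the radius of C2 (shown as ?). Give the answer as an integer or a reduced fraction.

1. [ext C1·C2]  r_C2² + 16r_C2 − 192 = 0  ⇒  r_C2 = 8 (r>0 drops 1)
2. [ext C2·C3]  r_C2² + 14r_C2 − 176 = 0  ⇒  r_C2 = 8 (r>0 drops 1)

8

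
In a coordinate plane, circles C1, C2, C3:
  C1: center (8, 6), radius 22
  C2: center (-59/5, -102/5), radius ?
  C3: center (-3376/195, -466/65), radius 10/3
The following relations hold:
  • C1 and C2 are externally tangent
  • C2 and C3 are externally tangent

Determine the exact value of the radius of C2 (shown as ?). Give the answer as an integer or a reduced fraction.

1. [ext C1·C2]  r_C2² + 44r_C2 − 605 = 0  ⇒  r_C2 = 11 (r>0 drops 1)
2. [ext C2·C3]  r_C2² + (20/3)r_C2 − 583/3 = 0  ⇒  r_C2 = 11 (r>0 drops 1)

11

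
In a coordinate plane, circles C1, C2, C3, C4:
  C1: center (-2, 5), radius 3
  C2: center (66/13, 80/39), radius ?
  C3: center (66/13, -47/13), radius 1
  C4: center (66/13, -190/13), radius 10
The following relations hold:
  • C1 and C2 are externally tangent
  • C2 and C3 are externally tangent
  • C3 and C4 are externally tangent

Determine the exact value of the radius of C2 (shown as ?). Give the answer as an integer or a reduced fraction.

1. [ext C1·C2]  r_C2² + 6r_C2 − 448/9 = 0  ⇒  r_C2 = 14/3 (r>0 drops 1)
2. [ext C2·C3]  r_C2² + 2r_C2 − 280/9 = 0  ⇒  r_C2 = 14/3 (r>0 drops 1)

14/3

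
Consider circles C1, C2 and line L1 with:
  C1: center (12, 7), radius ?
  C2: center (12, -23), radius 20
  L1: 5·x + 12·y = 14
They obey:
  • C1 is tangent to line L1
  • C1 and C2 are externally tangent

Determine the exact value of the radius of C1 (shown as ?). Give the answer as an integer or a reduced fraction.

10

1. [C1‖L1]  r_C1² − 100 = 0  ⇒  r_C1 = 10 (r>0 drops 1)
2. [ext C1·C2]  r_C1² + 40r_C1 − 500 = 0  ⇒  r_C1 = 10 (r>0 drops 1)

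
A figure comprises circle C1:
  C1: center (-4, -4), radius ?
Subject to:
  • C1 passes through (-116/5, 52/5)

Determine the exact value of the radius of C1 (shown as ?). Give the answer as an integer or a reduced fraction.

1. [C1∋P]  r_C1² − 576 = 0  ⇒  r_C1 = 24 (r>0 drops 1)

24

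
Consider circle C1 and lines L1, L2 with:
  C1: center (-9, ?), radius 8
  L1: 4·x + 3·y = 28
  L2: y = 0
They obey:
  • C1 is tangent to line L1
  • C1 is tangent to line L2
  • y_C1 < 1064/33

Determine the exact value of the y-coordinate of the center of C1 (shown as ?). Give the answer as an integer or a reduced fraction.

1. [C1‖L1]  y_C1² − (128/3)y_C1 + 832/3 = 0  ⇒  y_C1 = 8 or 104/3
2. [C1‖L2]  y_C1² − 64 = 0  ⇒  y_C1 = -8 or 8

8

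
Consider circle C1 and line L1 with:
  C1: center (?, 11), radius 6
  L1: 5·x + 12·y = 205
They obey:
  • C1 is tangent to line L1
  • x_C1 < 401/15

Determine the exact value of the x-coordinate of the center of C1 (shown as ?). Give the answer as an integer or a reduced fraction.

1. [C1‖L1]  x_C1² − (146/5)x_C1 − 151/5 = 0  ⇒  x_C1 = -1 or 151/5
2. given x_C1 < 401/15: keep -1

-1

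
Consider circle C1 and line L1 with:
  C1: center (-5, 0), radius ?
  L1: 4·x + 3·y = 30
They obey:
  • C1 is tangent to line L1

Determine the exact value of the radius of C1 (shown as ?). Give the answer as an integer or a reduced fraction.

1. [C1‖L1]  r_C1² − 100 = 0  ⇒  r_C1 = 10 (r>0 drops 1)

10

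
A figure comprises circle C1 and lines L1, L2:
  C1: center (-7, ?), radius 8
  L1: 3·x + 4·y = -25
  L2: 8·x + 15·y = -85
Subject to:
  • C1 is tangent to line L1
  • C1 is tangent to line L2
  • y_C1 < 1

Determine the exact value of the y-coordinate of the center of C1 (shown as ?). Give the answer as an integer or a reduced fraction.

1. [C1‖L1]  y_C1² + 2y_C1 − 99 = 0  ⇒  y_C1 = -11 or 9
2. [C1‖L2]  y_C1² + (58/15)y_C1 − 1177/15 = 0  ⇒  y_C1 = -11 or 107/15

-11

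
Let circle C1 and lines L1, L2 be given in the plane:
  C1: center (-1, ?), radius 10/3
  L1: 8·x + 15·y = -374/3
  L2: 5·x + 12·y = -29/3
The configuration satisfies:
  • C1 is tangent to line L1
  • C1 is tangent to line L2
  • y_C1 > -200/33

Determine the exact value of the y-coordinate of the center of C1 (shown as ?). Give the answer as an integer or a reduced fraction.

-4

1. [C1‖L1]  y_C1² + (140/9)y_C1 + 416/9 = 0  ⇒  y_C1 = -104/9 or -4
2. [C1‖L2]  y_C1² + (7/9)y_C1 − 116/9 = 0  ⇒  y_C1 = -4 or 29/9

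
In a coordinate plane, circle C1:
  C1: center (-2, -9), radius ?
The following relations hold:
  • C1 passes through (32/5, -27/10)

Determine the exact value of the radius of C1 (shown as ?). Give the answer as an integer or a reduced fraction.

21/2

1. [C1∋P]  r_C1² − 441/4 = 0  ⇒  r_C1 = 21/2 (r>0 drops 1)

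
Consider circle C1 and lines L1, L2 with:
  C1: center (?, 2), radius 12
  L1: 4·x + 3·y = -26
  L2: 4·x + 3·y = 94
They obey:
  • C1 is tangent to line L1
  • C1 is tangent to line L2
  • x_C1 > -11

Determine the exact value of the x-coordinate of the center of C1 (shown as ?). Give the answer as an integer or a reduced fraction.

1. [C1‖L1]  x_C1² + 16x_C1 − 161 = 0  ⇒  x_C1 = -23 or 7
2. [C1‖L2]  x_C1² − 44x_C1 + 259 = 0  ⇒  x_C1 = 7 or 37

7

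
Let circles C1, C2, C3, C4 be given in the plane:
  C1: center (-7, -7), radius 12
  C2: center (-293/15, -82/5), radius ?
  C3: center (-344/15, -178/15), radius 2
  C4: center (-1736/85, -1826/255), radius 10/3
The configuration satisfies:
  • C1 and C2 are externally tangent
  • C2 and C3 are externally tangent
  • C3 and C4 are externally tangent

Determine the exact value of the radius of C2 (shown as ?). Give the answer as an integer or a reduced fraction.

11/3

1. [ext C1·C2]  r_C2² + 24r_C2 − 913/9 = 0  ⇒  r_C2 = 11/3 (r>0 drops 1)
2. [ext C2·C3]  r_C2² + 4r_C2 − 253/9 = 0  ⇒  r_C2 = 11/3 (r>0 drops 1)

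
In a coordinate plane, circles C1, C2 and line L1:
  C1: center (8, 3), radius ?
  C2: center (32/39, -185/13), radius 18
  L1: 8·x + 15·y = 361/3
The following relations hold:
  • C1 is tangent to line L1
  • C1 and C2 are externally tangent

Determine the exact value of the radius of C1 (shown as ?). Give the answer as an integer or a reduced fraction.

1. [C1‖L1]  r_C1² − 4/9 = 0  ⇒  r_C1 = 2/3 (r>0 drops 1)
2. [ext C1·C2]  r_C1² + 36r_C1 − 220/9 = 0  ⇒  r_C1 = 2/3 (r>0 drops 1)

2/3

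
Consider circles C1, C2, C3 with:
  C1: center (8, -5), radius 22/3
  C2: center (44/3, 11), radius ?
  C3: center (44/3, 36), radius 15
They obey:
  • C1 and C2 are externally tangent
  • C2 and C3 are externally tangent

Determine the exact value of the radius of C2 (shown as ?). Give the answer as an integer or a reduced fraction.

1. [ext C1·C2]  r_C2² + (44/3)r_C2 − 740/3 = 0  ⇒  r_C2 = 10 (r>0 drops 1)
2. [ext C2·C3]  r_C2² + 30r_C2 − 400 = 0  ⇒  r_C2 = 10 (r>0 drops 1)

10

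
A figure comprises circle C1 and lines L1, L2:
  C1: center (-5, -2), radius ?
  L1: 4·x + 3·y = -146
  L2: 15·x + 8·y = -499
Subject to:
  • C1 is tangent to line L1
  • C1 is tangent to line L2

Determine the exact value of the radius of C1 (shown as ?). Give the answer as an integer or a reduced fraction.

24

1. [C1‖L1]  r_C1² − 576 = 0  ⇒  r_C1 = 24 (r>0 drops 1)
2. [C1‖L2]  r_C1² − 576 = 0  ⇒  r_C1 = 24 (r>0 drops 1)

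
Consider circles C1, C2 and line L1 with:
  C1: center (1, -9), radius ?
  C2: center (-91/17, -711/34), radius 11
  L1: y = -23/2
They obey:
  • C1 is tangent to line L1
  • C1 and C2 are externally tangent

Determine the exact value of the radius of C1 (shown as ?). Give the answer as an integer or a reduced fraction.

5/2

1. [C1‖L1]  r_C1² − 25/4 = 0  ⇒  r_C1 = 5/2 (r>0 drops 1)
2. [ext C1·C2]  r_C1² + 22r_C1 − 245/4 = 0  ⇒  r_C1 = 5/2 (r>0 drops 1)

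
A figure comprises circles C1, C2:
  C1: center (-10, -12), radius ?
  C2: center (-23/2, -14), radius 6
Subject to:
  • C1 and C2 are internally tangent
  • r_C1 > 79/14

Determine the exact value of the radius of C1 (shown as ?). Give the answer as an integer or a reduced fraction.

17/2

1. [int C1,C2]  r_C1² − 12r_C1 + 119/4 = 0  ⇒  r_C1 = 7/2 or 17/2
2. given r_C1 > 79/14: keep 17/2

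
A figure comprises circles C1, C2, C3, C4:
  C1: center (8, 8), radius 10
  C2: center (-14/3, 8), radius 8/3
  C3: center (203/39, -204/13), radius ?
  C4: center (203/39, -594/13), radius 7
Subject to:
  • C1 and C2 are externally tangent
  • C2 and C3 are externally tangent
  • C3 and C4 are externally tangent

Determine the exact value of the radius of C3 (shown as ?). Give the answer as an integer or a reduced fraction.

23

1. [ext C2·C3]  r_C3² + (16/3)r_C3 − 1955/3 = 0  ⇒  r_C3 = 23 (r>0 drops 1)
2. [ext C3·C4]  r_C3² + 14r_C3 − 851 = 0  ⇒  r_C3 = 23 (r>0 drops 1)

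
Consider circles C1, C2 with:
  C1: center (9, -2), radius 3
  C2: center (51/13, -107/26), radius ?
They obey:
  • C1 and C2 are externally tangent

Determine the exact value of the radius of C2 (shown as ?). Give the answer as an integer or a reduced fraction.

1. [ext C1·C2]  r_C2² + 6r_C2 − 85/4 = 0  ⇒  r_C2 = 5/2 (r>0 drops 1)

5/2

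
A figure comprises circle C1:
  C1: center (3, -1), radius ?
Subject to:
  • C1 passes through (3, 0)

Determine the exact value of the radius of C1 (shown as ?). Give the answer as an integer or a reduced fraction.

1. [C1∋P]  r_C1² − 1 = 0  ⇒  r_C1 = 1 (r>0 drops 1)

1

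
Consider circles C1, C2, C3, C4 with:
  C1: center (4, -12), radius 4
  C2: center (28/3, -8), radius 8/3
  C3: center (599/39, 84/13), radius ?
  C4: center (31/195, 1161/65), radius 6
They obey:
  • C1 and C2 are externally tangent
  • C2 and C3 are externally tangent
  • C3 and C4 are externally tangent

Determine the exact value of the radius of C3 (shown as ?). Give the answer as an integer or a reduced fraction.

1. [ext C2·C3]  r_C3² + (16/3)r_C3 − 715/3 = 0  ⇒  r_C3 = 13 (r>0 drops 1)
2. [ext C3·C4]  r_C3² + 12r_C3 − 325 = 0  ⇒  r_C3 = 13 (r>0 drops 1)

13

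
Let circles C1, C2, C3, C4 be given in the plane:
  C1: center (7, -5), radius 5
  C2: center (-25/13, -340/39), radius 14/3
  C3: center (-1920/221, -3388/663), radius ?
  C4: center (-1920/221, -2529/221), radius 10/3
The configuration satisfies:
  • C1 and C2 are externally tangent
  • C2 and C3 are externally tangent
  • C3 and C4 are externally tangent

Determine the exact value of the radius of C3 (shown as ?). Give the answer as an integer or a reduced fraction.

1. [ext C2·C3]  r_C3² + (28/3)r_C3 − 37 = 0  ⇒  r_C3 = 3 (r>0 drops 1)
2. [ext C3·C4]  r_C3² + (20/3)r_C3 − 29 = 0  ⇒  r_C3 = 3 (r>0 drops 1)

3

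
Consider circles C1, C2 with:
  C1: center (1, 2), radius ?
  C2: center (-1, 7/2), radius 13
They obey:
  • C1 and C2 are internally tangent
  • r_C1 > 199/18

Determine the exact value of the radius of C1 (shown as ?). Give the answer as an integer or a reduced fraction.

31/2

1. [int C1,C2]  r_C1² − 26r_C1 + 651/4 = 0  ⇒  r_C1 = 21/2 or 31/2
2. given r_C1 > 199/18: keep 31/2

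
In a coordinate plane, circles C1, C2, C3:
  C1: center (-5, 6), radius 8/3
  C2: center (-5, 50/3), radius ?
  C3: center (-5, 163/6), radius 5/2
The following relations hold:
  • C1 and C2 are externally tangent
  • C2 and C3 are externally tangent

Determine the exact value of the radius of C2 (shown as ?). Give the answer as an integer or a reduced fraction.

1. [ext C1·C2]  r_C2² + (16/3)r_C2 − 320/3 = 0  ⇒  r_C2 = 8 (r>0 drops 1)
2. [ext C2·C3]  r_C2² + 5r_C2 − 104 = 0  ⇒  r_C2 = 8 (r>0 drops 1)

8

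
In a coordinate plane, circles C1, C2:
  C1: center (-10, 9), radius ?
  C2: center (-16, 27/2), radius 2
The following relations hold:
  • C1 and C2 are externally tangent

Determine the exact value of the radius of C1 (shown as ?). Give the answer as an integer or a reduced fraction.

11/2

1. [ext C1·C2]  r_C1² + 4r_C1 − 209/4 = 0  ⇒  r_C1 = 11/2 (r>0 drops 1)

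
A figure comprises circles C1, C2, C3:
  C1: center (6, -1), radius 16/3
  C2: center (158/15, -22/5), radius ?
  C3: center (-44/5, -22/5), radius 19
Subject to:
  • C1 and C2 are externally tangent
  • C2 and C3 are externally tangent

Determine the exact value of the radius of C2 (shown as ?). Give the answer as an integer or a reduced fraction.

1. [ext C1·C2]  r_C2² + (32/3)r_C2 − 11/3 = 0  ⇒  r_C2 = 1/3 (r>0 drops 1)
2. [ext C2·C3]  r_C2² + 38r_C2 − 115/9 = 0  ⇒  r_C2 = 1/3 (r>0 drops 1)

1/3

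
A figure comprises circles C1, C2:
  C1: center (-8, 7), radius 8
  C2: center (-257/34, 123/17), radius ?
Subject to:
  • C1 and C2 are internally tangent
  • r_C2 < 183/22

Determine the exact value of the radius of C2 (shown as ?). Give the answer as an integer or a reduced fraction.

15/2

1. [int C1,C2]  r_C2² − 16r_C2 + 255/4 = 0  ⇒  r_C2 = 15/2 or 17/2
2. given r_C2 < 183/22: keep 15/2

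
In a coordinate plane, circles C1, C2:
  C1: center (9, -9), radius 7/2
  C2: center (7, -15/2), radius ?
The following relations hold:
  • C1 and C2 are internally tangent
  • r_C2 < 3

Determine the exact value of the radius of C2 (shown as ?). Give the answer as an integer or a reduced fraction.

1

1. [int C1,C2]  r_C2² − 7r_C2 + 6 = 0  ⇒  r_C2 = 1 or 6
2. given r_C2 < 3: keep 1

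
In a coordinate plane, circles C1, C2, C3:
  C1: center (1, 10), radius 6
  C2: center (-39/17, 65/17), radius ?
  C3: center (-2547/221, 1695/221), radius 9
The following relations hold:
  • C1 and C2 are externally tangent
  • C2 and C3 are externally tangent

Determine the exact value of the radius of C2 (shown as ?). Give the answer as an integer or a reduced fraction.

1. [ext C1·C2]  r_C2² + 12r_C2 − 13 = 0  ⇒  r_C2 = 1 (r>0 drops 1)
2. [ext C2·C3]  r_C2² + 18r_C2 − 19 = 0  ⇒  r_C2 = 1 (r>0 drops 1)

1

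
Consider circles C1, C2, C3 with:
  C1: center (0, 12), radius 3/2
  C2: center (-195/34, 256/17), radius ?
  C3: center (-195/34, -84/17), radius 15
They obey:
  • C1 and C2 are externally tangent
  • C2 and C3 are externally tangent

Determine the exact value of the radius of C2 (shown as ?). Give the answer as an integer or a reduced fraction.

5

1. [ext C1·C2]  r_C2² + 3r_C2 − 40 = 0  ⇒  r_C2 = 5 (r>0 drops 1)
2. [ext C2·C3]  r_C2² + 30r_C2 − 175 = 0  ⇒  r_C2 = 5 (r>0 drops 1)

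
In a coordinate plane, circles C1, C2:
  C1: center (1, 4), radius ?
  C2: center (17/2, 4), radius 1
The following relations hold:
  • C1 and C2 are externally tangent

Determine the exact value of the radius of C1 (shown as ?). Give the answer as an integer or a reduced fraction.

13/2

1. [ext C1·C2]  r_C1² + 2r_C1 − 221/4 = 0  ⇒  r_C1 = 13/2 (r>0 drops 1)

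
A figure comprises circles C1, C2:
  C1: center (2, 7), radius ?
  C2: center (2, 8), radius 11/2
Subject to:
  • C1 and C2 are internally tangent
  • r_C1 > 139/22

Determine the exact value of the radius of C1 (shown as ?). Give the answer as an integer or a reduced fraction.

13/2

1. [int C1,C2]  r_C1² − 11r_C1 + 117/4 = 0  ⇒  r_C1 = 9/2 or 13/2
2. given r_C1 > 139/22: keep 13/2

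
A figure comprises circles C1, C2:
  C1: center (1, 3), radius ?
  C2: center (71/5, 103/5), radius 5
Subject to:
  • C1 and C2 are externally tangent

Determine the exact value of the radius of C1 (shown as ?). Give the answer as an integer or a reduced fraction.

1. [ext C1·C2]  r_C1² + 10r_C1 − 459 = 0  ⇒  r_C1 = 17 (r>0 drops 1)

17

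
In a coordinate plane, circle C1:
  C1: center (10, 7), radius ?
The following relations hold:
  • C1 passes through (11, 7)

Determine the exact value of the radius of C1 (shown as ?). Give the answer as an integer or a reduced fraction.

1. [C1∋P]  r_C1² − 1 = 0  ⇒  r_C1 = 1 (r>0 drops 1)

1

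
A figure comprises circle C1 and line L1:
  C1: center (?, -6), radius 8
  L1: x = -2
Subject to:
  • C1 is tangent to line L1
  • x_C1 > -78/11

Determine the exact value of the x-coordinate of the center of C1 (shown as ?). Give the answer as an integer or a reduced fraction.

6

1. [C1‖L1]  x_C1² + 4x_C1 − 60 = 0  ⇒  x_C1 = -10 or 6
2. given x_C1 > -78/11: keep 6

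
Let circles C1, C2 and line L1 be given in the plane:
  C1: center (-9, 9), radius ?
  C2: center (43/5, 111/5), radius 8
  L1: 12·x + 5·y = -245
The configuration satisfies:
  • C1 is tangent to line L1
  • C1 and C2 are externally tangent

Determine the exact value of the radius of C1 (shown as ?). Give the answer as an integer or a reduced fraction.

1. [C1‖L1]  r_C1² − 196 = 0  ⇒  r_C1 = 14 (r>0 drops 1)
2. [ext C1·C2]  r_C1² + 16r_C1 − 420 = 0  ⇒  r_C1 = 14 (r>0 drops 1)

14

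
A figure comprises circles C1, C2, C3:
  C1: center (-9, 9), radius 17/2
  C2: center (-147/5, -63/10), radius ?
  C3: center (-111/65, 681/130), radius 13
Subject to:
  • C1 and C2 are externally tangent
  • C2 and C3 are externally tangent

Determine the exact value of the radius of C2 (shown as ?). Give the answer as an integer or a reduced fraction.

1. [ext C1·C2]  r_C2² + 17r_C2 − 578 = 0  ⇒  r_C2 = 17 (r>0 drops 1)
2. [ext C2·C3]  r_C2² + 26r_C2 − 731 = 0  ⇒  r_C2 = 17 (r>0 drops 1)

17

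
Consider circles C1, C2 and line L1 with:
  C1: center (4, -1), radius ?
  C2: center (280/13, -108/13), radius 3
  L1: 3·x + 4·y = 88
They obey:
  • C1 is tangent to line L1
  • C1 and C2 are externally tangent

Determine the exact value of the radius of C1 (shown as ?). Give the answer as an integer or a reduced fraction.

16

1. [C1‖L1]  r_C1² − 256 = 0  ⇒  r_C1 = 16 (r>0 drops 1)
2. [ext C1·C2]  r_C1² + 6r_C1 − 352 = 0  ⇒  r_C1 = 16 (r>0 drops 1)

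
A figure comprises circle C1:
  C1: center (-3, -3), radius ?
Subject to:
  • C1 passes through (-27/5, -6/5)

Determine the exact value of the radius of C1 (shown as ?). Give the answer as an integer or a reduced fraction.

1. [C1∋P]  r_C1² − 9 = 0  ⇒  r_C1 = 3 (r>0 drops 1)

3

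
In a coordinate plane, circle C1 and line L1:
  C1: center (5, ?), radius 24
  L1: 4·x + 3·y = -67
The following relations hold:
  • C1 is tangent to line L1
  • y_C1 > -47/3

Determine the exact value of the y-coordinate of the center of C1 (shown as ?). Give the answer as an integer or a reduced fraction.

11

1. [C1‖L1]  y_C1² + 58y_C1 − 759 = 0  ⇒  y_C1 = -69 or 11
2. given y_C1 > -47/3: keep 11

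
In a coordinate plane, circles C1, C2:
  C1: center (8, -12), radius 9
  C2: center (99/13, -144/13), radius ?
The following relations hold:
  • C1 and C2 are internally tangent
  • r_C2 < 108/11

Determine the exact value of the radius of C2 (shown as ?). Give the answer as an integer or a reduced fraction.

1. [int C1,C2]  r_C2² − 18r_C2 + 80 = 0  ⇒  r_C2 = 8 or 10
2. given r_C2 < 108/11: keep 8

8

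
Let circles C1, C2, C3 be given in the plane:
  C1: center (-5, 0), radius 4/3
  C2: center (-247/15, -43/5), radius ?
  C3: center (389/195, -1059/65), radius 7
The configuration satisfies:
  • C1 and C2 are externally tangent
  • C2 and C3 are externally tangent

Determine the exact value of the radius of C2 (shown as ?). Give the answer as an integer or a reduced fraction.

1. [ext C1·C2]  r_C2² + (8/3)r_C2 − 611/3 = 0  ⇒  r_C2 = 13 (r>0 drops 1)
2. [ext C2·C3]  r_C2² + 14r_C2 − 351 = 0  ⇒  r_C2 = 13 (r>0 drops 1)

13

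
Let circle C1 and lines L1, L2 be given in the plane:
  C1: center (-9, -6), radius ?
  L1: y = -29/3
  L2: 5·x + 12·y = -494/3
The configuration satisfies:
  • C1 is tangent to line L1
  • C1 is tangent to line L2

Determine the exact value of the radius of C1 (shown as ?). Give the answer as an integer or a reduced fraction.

1. [C1‖L1]  r_C1² − 121/9 = 0  ⇒  r_C1 = 11/3 (r>0 drops 1)
2. [C1‖L2]  r_C1² − 121/9 = 0  ⇒  r_C1 = 11/3 (r>0 drops 1)

11/3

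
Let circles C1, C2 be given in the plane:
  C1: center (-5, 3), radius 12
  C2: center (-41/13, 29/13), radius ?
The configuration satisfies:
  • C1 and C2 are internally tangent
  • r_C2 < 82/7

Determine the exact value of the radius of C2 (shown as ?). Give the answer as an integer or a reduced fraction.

1. [int C1,C2]  r_C2² − 24r_C2 + 140 = 0  ⇒  r_C2 = 10 or 14
2. given r_C2 < 82/7: keep 10

10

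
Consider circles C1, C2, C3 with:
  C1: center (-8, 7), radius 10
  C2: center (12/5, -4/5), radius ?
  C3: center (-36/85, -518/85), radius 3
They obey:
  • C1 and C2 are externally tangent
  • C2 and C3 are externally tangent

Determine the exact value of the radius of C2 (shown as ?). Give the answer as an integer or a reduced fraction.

1. [ext C1·C2]  r_C2² + 20r_C2 − 69 = 0  ⇒  r_C2 = 3 (r>0 drops 1)
2. [ext C2·C3]  r_C2² + 6r_C2 − 27 = 0  ⇒  r_C2 = 3 (r>0 drops 1)

3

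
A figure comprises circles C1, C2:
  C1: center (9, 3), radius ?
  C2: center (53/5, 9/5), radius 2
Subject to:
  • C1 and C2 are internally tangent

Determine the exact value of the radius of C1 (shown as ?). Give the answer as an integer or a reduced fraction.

1. [int C1,C2]  r_C1² − 4r_C1 = 0  ⇒  r_C1 = 4 (r>0 drops 1)

4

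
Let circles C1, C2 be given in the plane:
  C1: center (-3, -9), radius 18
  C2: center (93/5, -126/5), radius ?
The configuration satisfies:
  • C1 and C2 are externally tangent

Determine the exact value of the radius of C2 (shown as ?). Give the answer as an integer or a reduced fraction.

9

1. [ext C1·C2]  r_C2² + 36r_C2 − 405 = 0  ⇒  r_C2 = 9 (r>0 drops 1)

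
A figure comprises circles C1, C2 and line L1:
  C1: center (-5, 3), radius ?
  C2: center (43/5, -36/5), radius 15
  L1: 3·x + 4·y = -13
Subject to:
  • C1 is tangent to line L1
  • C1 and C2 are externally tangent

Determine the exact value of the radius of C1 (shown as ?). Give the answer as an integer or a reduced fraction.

1. [C1‖L1]  r_C1² − 4 = 0  ⇒  r_C1 = 2 (r>0 drops 1)
2. [ext C1·C2]  r_C1² + 30r_C1 − 64 = 0  ⇒  r_C1 = 2 (r>0 drops 1)

2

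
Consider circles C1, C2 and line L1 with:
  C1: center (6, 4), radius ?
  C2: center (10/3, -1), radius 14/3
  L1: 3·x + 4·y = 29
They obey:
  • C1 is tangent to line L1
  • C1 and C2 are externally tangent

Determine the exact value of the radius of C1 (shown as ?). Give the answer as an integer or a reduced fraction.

1

1. [C1‖L1]  r_C1² − 1 = 0  ⇒  r_C1 = 1 (r>0 drops 1)
2. [ext C1·C2]  r_C1² + (28/3)r_C1 − 31/3 = 0  ⇒  r_C1 = 1 (r>0 drops 1)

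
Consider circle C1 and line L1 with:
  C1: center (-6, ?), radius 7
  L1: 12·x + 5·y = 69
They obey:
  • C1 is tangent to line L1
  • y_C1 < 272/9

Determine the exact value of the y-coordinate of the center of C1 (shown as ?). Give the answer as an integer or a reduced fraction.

10

1. [C1‖L1]  y_C1² − (282/5)y_C1 + 464 = 0  ⇒  y_C1 = 10 or 232/5
2. given y_C1 < 272/9: keep 10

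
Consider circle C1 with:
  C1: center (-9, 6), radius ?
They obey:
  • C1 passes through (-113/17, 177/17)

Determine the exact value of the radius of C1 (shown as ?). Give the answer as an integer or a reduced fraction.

5

1. [C1∋P]  r_C1² − 25 = 0  ⇒  r_C1 = 5 (r>0 drops 1)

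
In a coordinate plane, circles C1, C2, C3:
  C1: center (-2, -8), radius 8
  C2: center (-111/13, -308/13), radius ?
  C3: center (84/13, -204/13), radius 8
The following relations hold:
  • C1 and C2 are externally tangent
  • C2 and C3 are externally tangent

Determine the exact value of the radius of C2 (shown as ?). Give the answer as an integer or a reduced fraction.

1. [ext C1·C2]  r_C2² + 16r_C2 − 225 = 0  ⇒  r_C2 = 9 (r>0 drops 1)
2. [ext C2·C3]  r_C2² + 16r_C2 − 225 = 0  ⇒  r_C2 = 9 (r>0 drops 1)

9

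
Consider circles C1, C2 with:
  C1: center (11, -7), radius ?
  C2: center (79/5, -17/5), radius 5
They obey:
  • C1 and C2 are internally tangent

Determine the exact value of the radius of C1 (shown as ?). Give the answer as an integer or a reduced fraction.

1. [int C1,C2]  r_C1² − 10r_C1 − 11 = 0  ⇒  r_C1 = 11 (r>0 drops 1)

11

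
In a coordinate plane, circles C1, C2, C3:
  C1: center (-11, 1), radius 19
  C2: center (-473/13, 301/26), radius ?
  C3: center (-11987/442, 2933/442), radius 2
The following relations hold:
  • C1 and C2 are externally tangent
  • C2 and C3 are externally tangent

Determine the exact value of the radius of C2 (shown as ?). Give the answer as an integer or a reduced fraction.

17/2

1. [ext C1·C2]  r_C2² + 38r_C2 − 1581/4 = 0  ⇒  r_C2 = 17/2 (r>0 drops 1)
2. [ext C2·C3]  r_C2² + 4r_C2 − 425/4 = 0  ⇒  r_C2 = 17/2 (r>0 drops 1)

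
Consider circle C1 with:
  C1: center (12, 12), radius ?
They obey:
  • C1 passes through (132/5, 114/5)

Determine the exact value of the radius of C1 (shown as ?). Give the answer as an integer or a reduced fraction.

18

1. [C1∋P]  r_C1² − 324 = 0  ⇒  r_C1 = 18 (r>0 drops 1)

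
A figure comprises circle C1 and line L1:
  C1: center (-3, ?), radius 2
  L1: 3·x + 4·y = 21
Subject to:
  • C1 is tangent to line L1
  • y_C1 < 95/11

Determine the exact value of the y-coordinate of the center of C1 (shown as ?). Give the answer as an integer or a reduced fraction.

5

1. [C1‖L1]  y_C1² − 15y_C1 + 50 = 0  ⇒  y_C1 = 5 or 10
2. given y_C1 < 95/11: keep 5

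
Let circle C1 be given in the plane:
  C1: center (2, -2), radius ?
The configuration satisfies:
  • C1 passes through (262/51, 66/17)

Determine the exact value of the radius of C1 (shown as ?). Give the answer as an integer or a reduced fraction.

20/3

1. [C1∋P]  r_C1² − 400/9 = 0  ⇒  r_C1 = 20/3 (r>0 drops 1)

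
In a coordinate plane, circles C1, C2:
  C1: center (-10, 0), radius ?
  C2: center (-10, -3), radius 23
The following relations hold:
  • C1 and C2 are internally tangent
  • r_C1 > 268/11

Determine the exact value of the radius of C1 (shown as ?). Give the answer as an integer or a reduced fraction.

1. [int C1,C2]  r_C1² − 46r_C1 + 520 = 0  ⇒  r_C1 = 20 or 26
2. given r_C1 > 268/11: keep 26

26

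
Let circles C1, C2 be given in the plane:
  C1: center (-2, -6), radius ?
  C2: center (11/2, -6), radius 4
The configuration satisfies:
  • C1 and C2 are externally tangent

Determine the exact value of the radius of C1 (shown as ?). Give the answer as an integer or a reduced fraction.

1. [ext C1·C2]  r_C1² + 8r_C1 − 161/4 = 0  ⇒  r_C1 = 7/2 (r>0 drops 1)

7/2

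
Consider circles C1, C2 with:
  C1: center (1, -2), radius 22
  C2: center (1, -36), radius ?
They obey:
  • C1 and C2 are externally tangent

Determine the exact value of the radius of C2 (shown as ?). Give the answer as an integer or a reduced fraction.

1. [ext C1·C2]  r_C2² + 44r_C2 − 672 = 0  ⇒  r_C2 = 12 (r>0 drops 1)

12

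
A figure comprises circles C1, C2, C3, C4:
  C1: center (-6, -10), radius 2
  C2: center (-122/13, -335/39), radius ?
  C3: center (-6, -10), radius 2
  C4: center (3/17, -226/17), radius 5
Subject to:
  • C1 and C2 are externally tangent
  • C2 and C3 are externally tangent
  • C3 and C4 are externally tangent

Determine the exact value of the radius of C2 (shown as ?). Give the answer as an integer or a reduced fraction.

1. [ext C1·C2]  r_C2² + 4r_C2 − 85/9 = 0  ⇒  r_C2 = 5/3 (r>0 drops 1)
2. [ext C2·C3]  r_C2² + 4r_C2 − 85/9 = 0  ⇒  r_C2 = 5/3 (r>0 drops 1)

5/3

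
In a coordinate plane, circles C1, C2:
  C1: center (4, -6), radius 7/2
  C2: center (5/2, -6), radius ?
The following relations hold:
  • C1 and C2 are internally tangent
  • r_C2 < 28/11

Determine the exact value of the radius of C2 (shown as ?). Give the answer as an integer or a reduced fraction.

1. [int C1,C2]  r_C2² − 7r_C2 + 10 = 0  ⇒  r_C2 = 2 or 5
2. given r_C2 < 28/11: keep 2

2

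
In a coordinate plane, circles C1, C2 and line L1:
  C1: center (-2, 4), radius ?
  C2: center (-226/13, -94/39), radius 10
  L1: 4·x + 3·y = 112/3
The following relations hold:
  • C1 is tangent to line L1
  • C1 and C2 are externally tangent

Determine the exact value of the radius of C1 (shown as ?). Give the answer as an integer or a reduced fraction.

1. [C1‖L1]  r_C1² − 400/9 = 0  ⇒  r_C1 = 20/3 (r>0 drops 1)
2. [ext C1·C2]  r_C1² + 20r_C1 − 1600/9 = 0  ⇒  r_C1 = 20/3 (r>0 drops 1)

20/3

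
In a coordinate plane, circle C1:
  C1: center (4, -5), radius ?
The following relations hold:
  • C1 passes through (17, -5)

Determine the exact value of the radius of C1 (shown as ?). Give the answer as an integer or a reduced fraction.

13

1. [C1∋P]  r_C1² − 169 = 0  ⇒  r_C1 = 13 (r>0 drops 1)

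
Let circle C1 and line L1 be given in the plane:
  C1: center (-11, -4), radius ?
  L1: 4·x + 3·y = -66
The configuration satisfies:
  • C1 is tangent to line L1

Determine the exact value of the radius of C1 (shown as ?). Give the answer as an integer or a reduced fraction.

2

1. [C1‖L1]  r_C1² − 4 = 0  ⇒  r_C1 = 2 (r>0 drops 1)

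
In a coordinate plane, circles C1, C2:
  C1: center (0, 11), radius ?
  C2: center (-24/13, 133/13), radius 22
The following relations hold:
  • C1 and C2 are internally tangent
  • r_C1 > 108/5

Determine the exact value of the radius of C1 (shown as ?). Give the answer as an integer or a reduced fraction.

1. [int C1,C2]  r_C1² − 44r_C1 + 480 = 0  ⇒  r_C1 = 20 or 24
2. given r_C1 > 108/5: keep 24

24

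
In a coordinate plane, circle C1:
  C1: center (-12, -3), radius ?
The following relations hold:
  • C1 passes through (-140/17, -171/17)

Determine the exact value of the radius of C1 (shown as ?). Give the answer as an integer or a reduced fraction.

8

1. [C1∋P]  r_C1² − 64 = 0  ⇒  r_C1 = 8 (r>0 drops 1)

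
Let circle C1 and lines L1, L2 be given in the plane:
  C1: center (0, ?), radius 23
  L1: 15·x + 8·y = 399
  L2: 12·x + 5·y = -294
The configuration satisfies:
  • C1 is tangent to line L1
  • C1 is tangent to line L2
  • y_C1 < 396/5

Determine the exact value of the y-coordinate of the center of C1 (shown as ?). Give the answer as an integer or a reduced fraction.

1

1. [C1‖L1]  y_C1² − (399/4)y_C1 + 395/4 = 0  ⇒  y_C1 = 1 or 395/4
2. [C1‖L2]  y_C1² + (588/5)y_C1 − 593/5 = 0  ⇒  y_C1 = -593/5 or 1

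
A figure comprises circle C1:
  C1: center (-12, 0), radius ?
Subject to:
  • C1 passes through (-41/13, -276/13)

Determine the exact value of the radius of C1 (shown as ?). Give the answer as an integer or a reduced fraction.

1. [C1∋P]  r_C1² − 529 = 0  ⇒  r_C1 = 23 (r>0 drops 1)

23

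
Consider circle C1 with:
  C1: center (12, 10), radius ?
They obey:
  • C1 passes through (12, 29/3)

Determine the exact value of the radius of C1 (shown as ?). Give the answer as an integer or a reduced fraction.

1. [C1∋P]  r_C1² − 1/9 = 0  ⇒  r_C1 = 1/3 (r>0 drops 1)

1/3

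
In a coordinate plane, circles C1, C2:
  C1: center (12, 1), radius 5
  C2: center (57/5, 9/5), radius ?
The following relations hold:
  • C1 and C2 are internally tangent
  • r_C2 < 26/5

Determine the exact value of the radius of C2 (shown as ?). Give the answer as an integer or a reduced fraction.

4

1. [int C1,C2]  r_C2² − 10r_C2 + 24 = 0  ⇒  r_C2 = 4 or 6
2. given r_C2 < 26/5: keep 4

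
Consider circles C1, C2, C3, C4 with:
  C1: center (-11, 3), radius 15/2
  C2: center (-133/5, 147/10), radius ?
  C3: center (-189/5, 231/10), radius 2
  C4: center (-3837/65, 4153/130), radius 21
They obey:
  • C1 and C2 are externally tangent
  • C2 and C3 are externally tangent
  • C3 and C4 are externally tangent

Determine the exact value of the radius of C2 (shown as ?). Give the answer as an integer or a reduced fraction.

12

1. [ext C1·C2]  r_C2² + 15r_C2 − 324 = 0  ⇒  r_C2 = 12 (r>0 drops 1)
2. [ext C2·C3]  r_C2² + 4r_C2 − 192 = 0  ⇒  r_C2 = 12 (r>0 drops 1)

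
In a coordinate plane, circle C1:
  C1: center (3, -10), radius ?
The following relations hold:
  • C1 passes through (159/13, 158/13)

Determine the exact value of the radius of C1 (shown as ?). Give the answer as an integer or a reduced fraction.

24

1. [C1∋P]  r_C1² − 576 = 0  ⇒  r_C1 = 24 (r>0 drops 1)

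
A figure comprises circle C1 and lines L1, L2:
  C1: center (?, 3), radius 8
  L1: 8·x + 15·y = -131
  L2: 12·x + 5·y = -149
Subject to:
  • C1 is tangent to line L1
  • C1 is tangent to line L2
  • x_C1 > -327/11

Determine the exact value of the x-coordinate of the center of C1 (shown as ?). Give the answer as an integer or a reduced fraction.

1. [C1‖L1]  x_C1² + 44x_C1 + 195 = 0  ⇒  x_C1 = -39 or -5
2. [C1‖L2]  x_C1² + (82/3)x_C1 + 335/3 = 0  ⇒  x_C1 = -67/3 or -5

-5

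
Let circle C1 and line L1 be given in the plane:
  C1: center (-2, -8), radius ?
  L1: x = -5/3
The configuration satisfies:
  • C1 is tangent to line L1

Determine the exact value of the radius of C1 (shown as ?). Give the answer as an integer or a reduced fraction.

1. [C1‖L1]  r_C1² − 1/9 = 0  ⇒  r_C1 = 1/3 (r>0 drops 1)

1/3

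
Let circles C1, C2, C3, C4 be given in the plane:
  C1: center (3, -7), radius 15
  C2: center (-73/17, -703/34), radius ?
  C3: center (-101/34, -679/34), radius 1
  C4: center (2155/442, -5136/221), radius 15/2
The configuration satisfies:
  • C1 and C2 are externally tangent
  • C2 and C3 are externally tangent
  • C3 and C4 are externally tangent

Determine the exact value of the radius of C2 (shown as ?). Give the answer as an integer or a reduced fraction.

1. [ext C1·C2]  r_C2² + 30r_C2 − 61/4 = 0  ⇒  r_C2 = 1/2 (r>0 drops 1)
2. [ext C2·C3]  r_C2² + 2r_C2 − 5/4 = 0  ⇒  r_C2 = 1/2 (r>0 drops 1)

1/2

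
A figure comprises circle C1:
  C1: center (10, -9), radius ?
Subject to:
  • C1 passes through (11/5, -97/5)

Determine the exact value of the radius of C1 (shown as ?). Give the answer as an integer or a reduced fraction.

1. [C1∋P]  r_C1² − 169 = 0  ⇒  r_C1 = 13 (r>0 drops 1)

13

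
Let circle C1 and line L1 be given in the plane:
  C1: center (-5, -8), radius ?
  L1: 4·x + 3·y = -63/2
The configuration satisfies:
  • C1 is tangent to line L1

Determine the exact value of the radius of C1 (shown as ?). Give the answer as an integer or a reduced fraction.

1. [C1‖L1]  r_C1² − 25/4 = 0  ⇒  r_C1 = 5/2 (r>0 drops 1)

5/2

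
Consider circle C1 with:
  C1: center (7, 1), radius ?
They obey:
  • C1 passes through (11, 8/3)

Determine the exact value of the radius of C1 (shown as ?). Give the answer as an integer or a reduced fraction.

13/3

1. [C1∋P]  r_C1² − 169/9 = 0  ⇒  r_C1 = 13/3 (r>0 drops 1)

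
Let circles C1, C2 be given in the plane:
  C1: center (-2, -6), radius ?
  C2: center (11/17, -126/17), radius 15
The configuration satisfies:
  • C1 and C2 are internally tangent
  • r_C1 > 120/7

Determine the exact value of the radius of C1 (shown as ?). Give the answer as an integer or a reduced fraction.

1. [int C1,C2]  r_C1² − 30r_C1 + 216 = 0  ⇒  r_C1 = 12 or 18
2. given r_C1 > 120/7: keep 18

18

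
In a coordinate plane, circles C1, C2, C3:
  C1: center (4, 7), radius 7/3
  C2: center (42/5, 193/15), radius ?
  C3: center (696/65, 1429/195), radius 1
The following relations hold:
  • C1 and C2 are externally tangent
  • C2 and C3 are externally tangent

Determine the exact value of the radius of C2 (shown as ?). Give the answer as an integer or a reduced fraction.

1. [ext C1·C2]  r_C2² + (14/3)r_C2 − 145/3 = 0  ⇒  r_C2 = 5 (r>0 drops 1)
2. [ext C2·C3]  r_C2² + 2r_C2 − 35 = 0  ⇒  r_C2 = 5 (r>0 drops 1)

5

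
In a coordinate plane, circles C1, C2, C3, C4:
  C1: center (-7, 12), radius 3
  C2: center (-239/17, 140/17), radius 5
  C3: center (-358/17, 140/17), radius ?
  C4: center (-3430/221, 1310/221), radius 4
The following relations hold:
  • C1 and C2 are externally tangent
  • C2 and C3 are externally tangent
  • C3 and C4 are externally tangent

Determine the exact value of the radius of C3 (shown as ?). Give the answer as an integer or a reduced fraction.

1. [ext C2·C3]  r_C3² + 10r_C3 − 24 = 0  ⇒  r_C3 = 2 (r>0 drops 1)
2. [ext C3·C4]  r_C3² + 8r_C3 − 20 = 0  ⇒  r_C3 = 2 (r>0 drops 1)

2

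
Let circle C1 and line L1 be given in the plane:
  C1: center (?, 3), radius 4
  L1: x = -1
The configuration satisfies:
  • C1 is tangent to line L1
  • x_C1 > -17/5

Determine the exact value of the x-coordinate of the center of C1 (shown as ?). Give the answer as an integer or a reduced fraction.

3

1. [C1‖L1]  x_C1² + 2x_C1 − 15 = 0  ⇒  x_C1 = -5 or 3
2. given x_C1 > -17/5: keep 3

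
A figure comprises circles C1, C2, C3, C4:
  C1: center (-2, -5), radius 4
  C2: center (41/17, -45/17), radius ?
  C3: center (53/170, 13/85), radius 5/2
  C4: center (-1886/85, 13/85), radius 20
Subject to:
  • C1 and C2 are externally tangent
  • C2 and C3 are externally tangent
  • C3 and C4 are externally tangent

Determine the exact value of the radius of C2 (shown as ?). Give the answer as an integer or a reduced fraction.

1. [ext C1·C2]  r_C2² + 8r_C2 − 9 = 0  ⇒  r_C2 = 1 (r>0 drops 1)
2. [ext C2·C3]  r_C2² + 5r_C2 − 6 = 0  ⇒  r_C2 = 1 (r>0 drops 1)

1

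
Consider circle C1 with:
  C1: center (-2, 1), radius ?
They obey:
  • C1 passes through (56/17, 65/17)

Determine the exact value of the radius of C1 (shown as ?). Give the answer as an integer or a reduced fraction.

1. [C1∋P]  r_C1² − 36 = 0  ⇒  r_C1 = 6 (r>0 drops 1)

6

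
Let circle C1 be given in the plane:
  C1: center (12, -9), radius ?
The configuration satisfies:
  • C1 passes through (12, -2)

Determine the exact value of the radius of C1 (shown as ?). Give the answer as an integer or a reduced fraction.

7

1. [C1∋P]  r_C1² − 49 = 0  ⇒  r_C1 = 7 (r>0 drops 1)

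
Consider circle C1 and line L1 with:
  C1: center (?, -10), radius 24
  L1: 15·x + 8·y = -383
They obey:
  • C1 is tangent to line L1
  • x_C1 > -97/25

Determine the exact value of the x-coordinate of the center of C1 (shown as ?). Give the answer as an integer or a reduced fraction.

1. [C1‖L1]  x_C1² + (202/5)x_C1 − 1659/5 = 0  ⇒  x_C1 = -237/5 or 7
2. given x_C1 > -97/25: keep 7

7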